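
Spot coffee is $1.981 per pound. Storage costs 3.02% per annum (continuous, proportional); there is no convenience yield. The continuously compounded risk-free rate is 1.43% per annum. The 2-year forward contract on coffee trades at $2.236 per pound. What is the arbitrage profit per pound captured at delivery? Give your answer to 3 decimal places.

$0.071 per pound

Fair forward: F* = S·e^(carry·T), with carry = (r + u) = 0.0143 + 0.0302 = 0.0445
F* = 1.981 · e^(0.0445 × 2) = 1.981 · e^0.089000 = 1.981 × 1.093081 = $2.1654
Market $2.236 > fair $2.1654: forward overpriced → cash-and-carry (buy spot, short the forward).
At maturity, profit = |F_mkt − F*| = |2.236 − 2.1654| = $0.071 per pound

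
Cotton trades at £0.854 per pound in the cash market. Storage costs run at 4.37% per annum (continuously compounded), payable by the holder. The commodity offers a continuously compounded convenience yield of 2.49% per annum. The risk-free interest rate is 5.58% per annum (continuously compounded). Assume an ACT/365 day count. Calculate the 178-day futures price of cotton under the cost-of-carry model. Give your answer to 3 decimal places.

Net carry = r + u − y = 0.0558 + 0.0437 − 0.0249 = 0.0746
F = S·e^((r+u−y)T) = 0.854 · e^(0.0746 × 178/365) = 0.854 · e^0.036380
= 0.854 × 1.037050 = £0.886 per pound

£0.886 per pound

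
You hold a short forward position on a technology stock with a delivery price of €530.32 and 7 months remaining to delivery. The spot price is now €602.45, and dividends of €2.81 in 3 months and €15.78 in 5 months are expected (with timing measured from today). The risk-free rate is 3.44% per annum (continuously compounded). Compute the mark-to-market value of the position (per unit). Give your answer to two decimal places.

-€64.32

PV(remaining dividends) I = 2.81·e^(−0.0344·3/12) + 15.78·e^(−0.0344·5/12) = 18.3414
Current forward F = (S − I)·e^(rT) = (602.45 − 18.3414)·e^(0.0344·7/12) = 584.1086 × 1.020269 = 595.9479
Value (long) = (F − K)·e^(−rT) = (595.9479 − 530.32) × 0.980133 = 64.3241
Short position value = −(long value) = -€64.32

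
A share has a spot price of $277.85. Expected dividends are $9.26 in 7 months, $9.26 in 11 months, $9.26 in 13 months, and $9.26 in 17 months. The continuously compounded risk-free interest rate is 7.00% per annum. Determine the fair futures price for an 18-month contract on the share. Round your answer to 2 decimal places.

PV(dividends) I = 9.26·e^(−0.0700·7/12) + 9.26·e^(−0.0700·11/12) + 9.26·e^(−0.0700·13/12) + 9.26·e^(−0.0700·17/12)
I = 8.8895 + 8.6845 + 8.5837 + 8.3858 = 34.5435
F = (S − I)·e^(rT) = (277.85 − 34.5435) · e^(0.0700·18/12)
= 243.3065 · e^0.105000 = 243.3065 × 1.110711 = $270.24

$270.24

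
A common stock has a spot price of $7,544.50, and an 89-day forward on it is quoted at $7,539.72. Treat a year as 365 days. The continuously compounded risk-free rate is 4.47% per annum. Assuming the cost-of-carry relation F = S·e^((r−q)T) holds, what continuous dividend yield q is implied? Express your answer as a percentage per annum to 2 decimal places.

From F = S·e^((r−q)T): (r − q) = ln(F/S)/T
ln(7539.72/7544.50) = ln(0.999366) = -0.000634
(r − q) = -0.000634 / (89/365) = -0.002600
q = r − ln(F/S)/T = 0.0447 + 0.002600 = 0.047300
q = 4.73%

4.73%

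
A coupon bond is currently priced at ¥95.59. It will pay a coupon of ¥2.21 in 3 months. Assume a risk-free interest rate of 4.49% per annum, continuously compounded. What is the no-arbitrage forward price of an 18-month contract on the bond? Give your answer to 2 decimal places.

PV(coupons) I = 2.21·e^(−0.0449·3/12)
I = 2.1853
F = (S − I)·e^(rT) = (95.59 − 2.1853) · e^(0.0449·18/12)
= 93.4047 · e^0.067350 = 93.4047 × 1.069670 = ¥99.91

¥99.91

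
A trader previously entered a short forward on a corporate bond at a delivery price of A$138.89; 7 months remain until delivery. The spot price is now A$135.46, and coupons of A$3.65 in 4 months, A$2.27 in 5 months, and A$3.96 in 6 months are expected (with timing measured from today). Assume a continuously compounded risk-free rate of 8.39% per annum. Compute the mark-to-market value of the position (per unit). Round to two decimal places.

PV(remaining coupons) I = 3.65·e^(−0.0839·4/12) + 2.27·e^(−0.0839·5/12) + 3.96·e^(−0.0839·6/12) = 9.5387
Current forward F = (S − I)·e^(rT) = (135.46 − 9.5387)·e^(0.0839·7/12) = 125.9213 × 1.050159 = 132.2374
Value (long) = (F − K)·e^(−rT) = (132.2374 − 138.89) × 0.952237 = -6.3349
Short position value = −(long value) = A$6.33

A$6.33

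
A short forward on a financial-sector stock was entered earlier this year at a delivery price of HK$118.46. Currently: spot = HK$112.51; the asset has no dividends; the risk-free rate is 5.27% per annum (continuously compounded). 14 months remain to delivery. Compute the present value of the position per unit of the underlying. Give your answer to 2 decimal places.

Current fair forward for the remaining 14 months: F = S·e^(r·T), r = 0.0527
F = 112.51 · e^(0.0527 × 14/12) = 112.51 × 1.063413 = 119.6446
Value of long forward = (F − K)·e^(−rT) = (119.6446 − 118.46) · e^(−0.0527·14/12)
= 1.1846 × 0.940369 = 1.11
Short position value = −(long value) = -HK$1.11

-HK$1.11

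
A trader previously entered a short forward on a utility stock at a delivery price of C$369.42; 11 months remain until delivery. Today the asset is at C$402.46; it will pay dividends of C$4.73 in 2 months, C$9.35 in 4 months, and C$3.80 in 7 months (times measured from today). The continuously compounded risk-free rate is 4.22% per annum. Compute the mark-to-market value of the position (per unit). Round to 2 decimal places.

PV(remaining dividends) I = 4.73·e^(−0.0422·2/12) + 9.35·e^(−0.0422·4/12) + 3.80·e^(−0.0422·7/12) = 17.6238
Current forward F = (S − I)·e^(rT) = (402.46 − 17.6238)·e^(0.0422·11/12) = 384.8362 × 1.039441 = 400.0145
Value (long) = (F − K)·e^(−rT) = (400.0145 − 369.42) × 0.962055 = 29.4336
Short position value = −(long value) = -C$29.43

-C$29.43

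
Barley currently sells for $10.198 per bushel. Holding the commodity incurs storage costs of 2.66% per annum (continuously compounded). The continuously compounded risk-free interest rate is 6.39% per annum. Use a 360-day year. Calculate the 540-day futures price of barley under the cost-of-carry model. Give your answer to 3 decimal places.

Net carry = r + u − y = 0.0639 + 0.0266 − 0.0000 = 0.0905
F = S·e^((r+u−y)T) = 10.198 · e^(0.0905 × 540/360) = 10.198 · e^0.135750
= 10.198 × 1.145396 = $11.681 per bushel

$11.681 per bushel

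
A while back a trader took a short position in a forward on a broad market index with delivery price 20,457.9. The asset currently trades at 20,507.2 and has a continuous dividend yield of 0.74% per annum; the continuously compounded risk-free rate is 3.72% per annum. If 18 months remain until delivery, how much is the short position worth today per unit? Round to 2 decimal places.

Current fair forward for the remaining 18 months: F = S·e^((r − q)·T), (r − q) = 0.0372 − 0.0074 = 0.0298
F = 20507.2 · e^(0.0298 × 18/12) = 20507.2 × 1.04571410 = 21444.6682
Value of long forward = (F − K)·e^(−rT) = (21444.6682 − 20457.9) · e^(−0.0372·18/12)
= 986.7682 × 0.94572826 = 933.21
Short position value = −(long value) = -933.21

-933.21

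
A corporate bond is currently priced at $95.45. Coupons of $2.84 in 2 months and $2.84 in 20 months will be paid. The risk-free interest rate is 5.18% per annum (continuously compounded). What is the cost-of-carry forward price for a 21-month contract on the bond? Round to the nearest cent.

$98.57

PV(coupons) I = 2.84·e^(−0.0518·2/12) + 2.84·e^(−0.0518·20/12)
I = 2.8156 + 2.6051 = 5.4207
F = (S − I)·e^(rT) = (95.45 − 5.4207) · e^(0.0518·21/12)
= 90.0293 · e^0.090650 = 90.0293 × 1.094886 = $98.57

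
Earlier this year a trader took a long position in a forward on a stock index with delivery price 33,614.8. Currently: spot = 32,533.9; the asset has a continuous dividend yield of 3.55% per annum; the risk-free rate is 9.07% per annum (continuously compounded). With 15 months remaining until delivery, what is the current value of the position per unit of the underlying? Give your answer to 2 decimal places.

Current fair forward for the remaining 15 months: F = S·e^((r − q)·T), (r − q) = 0.0907 − 0.0355 = 0.0552
F = 32533.9 · e^(0.0552 × 15/12) = 32533.9 × 1.07143621 = 34857.9985
Value of long forward = (F − K)·e^(−rT) = (34857.9985 − 33614.8) · e^(−0.0907·15/12)
= 1243.1985 × 0.89281579 = 1109.95

1109.95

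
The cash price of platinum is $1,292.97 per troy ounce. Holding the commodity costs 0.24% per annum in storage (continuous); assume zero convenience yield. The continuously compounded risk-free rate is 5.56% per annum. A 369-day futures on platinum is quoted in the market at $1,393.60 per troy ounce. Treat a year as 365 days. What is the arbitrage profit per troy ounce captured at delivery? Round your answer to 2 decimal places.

Fair futures: F* = S·e^(carry·T), with carry = (r + u) = 0.0556 + 0.0024 = 0.0580
F* = 1292.97 · e^(0.0580 × 369/365) = 1292.97 · e^0.05863562 = 1292.97 × 1.06038879 = $1371.0509
Market $1393.60 > fair $1371.0509: forward overpriced → cash-and-carry (buy spot, short the forward).
At maturity, profit = |F_mkt − F*| = |1393.60 − 1371.0509| = $22.55 per troy ounce

$22.55 per troy ounce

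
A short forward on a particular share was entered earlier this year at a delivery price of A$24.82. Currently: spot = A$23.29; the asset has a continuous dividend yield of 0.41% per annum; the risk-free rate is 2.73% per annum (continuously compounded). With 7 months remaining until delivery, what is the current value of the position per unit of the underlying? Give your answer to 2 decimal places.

Current fair forward for the remaining 7 months: F = S·e^((r − q)·T), (r − q) = 0.0273 − 0.0041 = 0.0232
F = 23.29 · e^(0.0232 × 7/12) = 23.29 × 1.013625 = 23.6073
Value of long forward = (F − K)·e^(−rT) = (23.6073 − 24.82) · e^(−0.0273·7/12)
= -1.2127 × 0.984201 = -1.19
Short position value = −(long value) = A$1.19

A$1.19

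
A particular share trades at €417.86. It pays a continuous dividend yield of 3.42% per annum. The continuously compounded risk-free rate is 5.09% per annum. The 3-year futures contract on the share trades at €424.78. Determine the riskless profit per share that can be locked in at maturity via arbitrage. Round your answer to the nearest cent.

Fair futures: F* = S·e^(carry·T), with carry = (r − q) = 0.0509 − 0.0342 = 0.0167
F* = 417.86 · e^(0.0167 × 3) = 417.86 · e^0.050100 = 417.86 × 1.051376 = €439.3280
Market €424.78 < fair €439.3280: forward underpriced → reverse cash-and-carry (short spot, go long the forward).
At maturity, profit = |F_mkt − F*| = |424.78 − 439.3280| = €14.55 per share

€14.55 per share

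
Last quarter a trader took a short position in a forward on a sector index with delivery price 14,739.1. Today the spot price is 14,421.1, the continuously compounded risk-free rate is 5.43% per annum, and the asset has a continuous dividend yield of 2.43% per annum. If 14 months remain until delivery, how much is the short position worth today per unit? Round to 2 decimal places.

-183.66

Current fair forward for the remaining 14 months: F = S·e^((r − q)·T), (r − q) = 0.0543 − 0.0243 = 0.0300
F = 14421.1 · e^(0.0300 × 14/12) = 14421.1 × 1.03561971 = 14934.7754
Value of long forward = (F − K)·e^(−rT) = (14934.7754 − 14739.1) · e^(−0.0543·14/12)
= 195.6754 × 0.93861490 = 183.66
Short position value = −(long value) = -183.66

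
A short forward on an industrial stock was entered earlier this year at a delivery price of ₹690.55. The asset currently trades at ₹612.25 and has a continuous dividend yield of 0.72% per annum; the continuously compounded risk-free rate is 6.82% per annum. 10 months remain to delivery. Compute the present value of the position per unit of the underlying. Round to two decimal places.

Current fair forward for the remaining 10 months: F = S·e^((r − q)·T), (r − q) = 0.0682 − 0.0072 = 0.0610
F = 612.25 · e^(0.0610 × 10/12) = 612.25 × 1.052148 = 644.1776
Value of long forward = (F − K)·e^(−rT) = (644.1776 − 690.55) · e^(−0.0682·10/12)
= -46.3724 × 0.944752 = -43.81
Short position value = −(long value) = ₹43.81

₹43.81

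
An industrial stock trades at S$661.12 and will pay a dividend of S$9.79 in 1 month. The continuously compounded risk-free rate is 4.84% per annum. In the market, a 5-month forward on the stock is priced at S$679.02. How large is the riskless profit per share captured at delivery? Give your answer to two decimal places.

PV(dividends) I = 9.79·e^(−0.0484·1/12) = 9.7506
Fair forward F* = (S − I)·e^(rT) = (661.12 − 9.7506)·e^0.020167 = 651.3694 × 1.020372 = 664.6391
Market S$679.02 > fair 664.6391: forward overpriced → cash-and-carry (borrow at r, buy the stock and collect the dividends, short the forward).
Profit at T = |F_mkt − F*| = |679.02 − 664.6391| = S$14.38 per share

S$14.38 per share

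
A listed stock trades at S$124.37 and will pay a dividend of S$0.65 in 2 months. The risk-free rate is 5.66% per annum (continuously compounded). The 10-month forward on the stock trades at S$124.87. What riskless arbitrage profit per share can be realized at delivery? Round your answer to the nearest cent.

PV(dividends) I = 0.65·e^(−0.0566·2/12) = 0.6439
Fair forward F* = (S − I)·e^(rT) = (124.37 − 0.6439)·e^0.047167 = 123.7261 × 1.048297 = 129.7017
Market S$124.87 < fair 129.7017: forward underpriced → reverse cash-and-carry (short the stock, invest proceeds at r, pay the dividends, go long the forward).
Profit at T = |F_mkt − F*| = |124.87 − 129.7017| = S$4.83 per share

S$4.83 per share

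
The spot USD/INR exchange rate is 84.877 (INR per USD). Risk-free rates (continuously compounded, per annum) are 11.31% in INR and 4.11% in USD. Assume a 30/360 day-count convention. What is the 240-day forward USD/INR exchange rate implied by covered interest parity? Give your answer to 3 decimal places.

89.050

F = S·e^((r_INR − r_USD)T) = 84.877 · e^((0.1131 − 0.0411) × 240/360)
= 84.877 · e^0.048000 = 84.877 × 1.049171
F = 89.050 INR per USD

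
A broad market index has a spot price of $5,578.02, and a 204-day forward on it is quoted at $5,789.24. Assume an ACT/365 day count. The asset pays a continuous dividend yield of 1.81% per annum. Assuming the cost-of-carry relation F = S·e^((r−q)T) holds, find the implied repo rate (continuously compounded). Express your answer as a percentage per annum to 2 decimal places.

From F = S·e^((r−q)T): (r − q) = ln(F/S)/T
ln(5789.24/5578.02) = ln(1.037866) = 0.037167
(r − q) = 0.037167 / (204/365) = 0.066500
r = ln(F/S)/T + q = 0.066500 + 0.0181 = 0.084600
r = 8.46%

8.46%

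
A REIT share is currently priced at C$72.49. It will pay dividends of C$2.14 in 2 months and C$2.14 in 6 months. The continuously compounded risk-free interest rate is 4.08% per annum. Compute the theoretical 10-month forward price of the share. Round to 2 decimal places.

C$70.63

PV(dividends) I = 2.14·e^(−0.0408·2/12) + 2.14·e^(−0.0408·6/12)
I = 2.1255 + 2.0968 = 4.2223
F = (S − I)·e^(rT) = (72.49 − 4.2223) · e^(0.0408·10/12)
= 68.2677 · e^0.034000 = 68.2677 × 1.034585 = C$70.63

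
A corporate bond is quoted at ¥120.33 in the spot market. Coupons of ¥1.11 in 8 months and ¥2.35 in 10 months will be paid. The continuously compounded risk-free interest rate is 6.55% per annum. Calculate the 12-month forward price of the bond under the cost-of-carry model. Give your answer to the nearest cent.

PV(coupons) I = 1.11·e^(−0.0655·8/12) + 2.35·e^(−0.0655·10/12)
I = 1.0626 + 2.2252 = 3.2878
F = (S − I)·e^(rT) = (120.33 − 3.2878) · e^(0.0655·12/12)
= 117.0422 · e^0.065500 = 117.0422 × 1.067693 = ¥124.97

¥124.97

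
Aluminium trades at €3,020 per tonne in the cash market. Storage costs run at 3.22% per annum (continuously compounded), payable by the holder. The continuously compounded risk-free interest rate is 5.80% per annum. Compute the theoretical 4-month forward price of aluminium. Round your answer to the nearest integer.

€3,112 per tonne

Net carry = r + u − y = 0.0580 + 0.0322 − 0.0000 = 0.0902
F = S·e^((r+u−y)T) = 3020 · e^(0.0902 × 4/12) = 3020 · e^0.030067
= 3020 × 1.030524 = €3,112 per tonne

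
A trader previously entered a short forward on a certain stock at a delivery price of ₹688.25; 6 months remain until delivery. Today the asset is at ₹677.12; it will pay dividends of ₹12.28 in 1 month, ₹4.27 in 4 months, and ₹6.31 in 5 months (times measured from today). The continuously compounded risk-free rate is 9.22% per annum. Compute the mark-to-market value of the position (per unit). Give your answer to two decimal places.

₹2.52

PV(remaining dividends) I = 12.28·e^(−0.0922·1/12) + 4.27·e^(−0.0922·4/12) + 6.31·e^(−0.0922·5/12) = 22.3990
Current forward F = (S − I)·e^(rT) = (677.12 − 22.3990)·e^(0.0922·6/12) = 654.7210 × 1.047179 = 685.6101
Value (long) = (F − K)·e^(−rT) = (685.6101 − 688.25) × 0.954946 = -2.5210
Short position value = −(long value) = ₹2.52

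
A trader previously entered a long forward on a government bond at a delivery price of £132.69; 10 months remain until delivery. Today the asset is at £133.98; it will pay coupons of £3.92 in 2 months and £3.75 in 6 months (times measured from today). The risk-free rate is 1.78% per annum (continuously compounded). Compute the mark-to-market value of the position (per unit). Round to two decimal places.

PV(remaining coupons) I = 3.92·e^(−0.0178·2/12) + 3.75·e^(−0.0178·6/12) = 7.6252
Current forward F = (S − I)·e^(rT) = (133.98 − 7.6252)·e^(0.0178·10/12) = 126.3548 × 1.014944 = 128.2430
Value (long) = (F − K)·e^(−rT) = (128.2430 − 132.69) × 0.985276 = -4.3815
Value = -£4.38

-£4.38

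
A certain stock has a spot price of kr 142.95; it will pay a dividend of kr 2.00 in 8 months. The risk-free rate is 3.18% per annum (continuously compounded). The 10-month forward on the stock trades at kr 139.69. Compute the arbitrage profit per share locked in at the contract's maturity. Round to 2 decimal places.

kr 5.09 per share

PV(dividends) I = 2.00·e^(−0.0318·8/12) = 1.9580
Fair forward F* = (S − I)·e^(rT) = (142.95 − 1.9580)·e^0.026500 = 140.9920 × 1.026854 = 144.7782
Market kr 139.69 < fair 144.7782: forward underpriced → reverse cash-and-carry (short the stock, invest proceeds at r, pay the dividends, go long the forward).
Profit at T = |F_mkt − F*| = |139.69 − 144.7782| = kr 5.09 per share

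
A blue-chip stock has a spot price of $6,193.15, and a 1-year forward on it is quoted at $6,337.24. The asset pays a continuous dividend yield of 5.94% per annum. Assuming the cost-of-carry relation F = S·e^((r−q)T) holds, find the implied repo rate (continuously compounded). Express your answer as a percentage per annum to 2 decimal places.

From F = S·e^((r−q)T): (r − q) = ln(F/S)/T
ln(6337.24/6193.15) = ln(1.023266) = 0.022999
(r − q) = 0.022999 / (12/12) = 0.022999
r = ln(F/S)/T + q = 0.022999 + 0.0594 = 0.082399
r = 8.24%

8.24%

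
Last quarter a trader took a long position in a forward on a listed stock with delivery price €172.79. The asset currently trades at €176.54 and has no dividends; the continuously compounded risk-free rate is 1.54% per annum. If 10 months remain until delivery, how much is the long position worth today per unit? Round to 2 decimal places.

Current fair forward for the remaining 10 months: F = S·e^(r·T), r = 0.0154
F = 176.54 · e^(0.0154 × 10/12) = 176.54 × 1.012916 = 178.8202
Value of long forward = (F − K)·e^(−rT) = (178.8202 − 172.79) · e^(−0.0154·10/12)
= 6.0302 × 0.987249 = 5.95

€5.95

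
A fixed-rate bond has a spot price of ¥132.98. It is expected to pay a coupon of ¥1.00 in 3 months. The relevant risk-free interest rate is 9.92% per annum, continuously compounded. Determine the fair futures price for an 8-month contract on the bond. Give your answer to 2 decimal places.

PV(coupons) I = 1.00·e^(−0.0992·3/12)
I = 0.9755
F = (S − I)·e^(rT) = (132.98 − 0.9755) · e^(0.0992·8/12)
= 132.0045 · e^0.066133 = 132.0045 × 1.068369 = ¥141.03

¥141.03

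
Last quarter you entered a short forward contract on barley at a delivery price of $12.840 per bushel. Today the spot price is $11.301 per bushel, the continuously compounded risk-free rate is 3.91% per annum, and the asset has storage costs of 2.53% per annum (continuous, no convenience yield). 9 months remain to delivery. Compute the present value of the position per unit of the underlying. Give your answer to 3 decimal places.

$0.951 per bushel

Current fair forward for the remaining 9 months: F = S·e^((r + u)·T), (r + u) = 0.0391 + 0.0253 = 0.0644
F = 11.301 · e^(0.0644 × 9/12) = 11.301 × 1.049485 = 11.8602
Value of long forward = (F − K)·e^(−rT) = (11.8602 − 12.840) · e^(−0.0391·9/12)
= -0.9798 × 0.971101 = -0.951
Short position value = −(long value) = $0.951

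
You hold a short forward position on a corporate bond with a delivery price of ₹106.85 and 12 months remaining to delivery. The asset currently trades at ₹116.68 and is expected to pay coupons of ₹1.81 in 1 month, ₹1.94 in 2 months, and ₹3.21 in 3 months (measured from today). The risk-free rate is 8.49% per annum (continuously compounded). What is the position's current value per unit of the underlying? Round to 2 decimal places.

-₹11.67

PV(remaining coupons) I = 1.81·e^(−0.0849·1/12) + 1.94·e^(−0.0849·2/12) + 3.21·e^(−0.0849·3/12) = 6.8526
Current forward F = (S − I)·e^(rT) = (116.68 − 6.8526)·e^(0.0849·12/12) = 109.8274 × 1.088608 = 119.5590
Value (long) = (F − K)·e^(−rT) = (119.5590 − 106.85) × 0.918604 = 11.6745
Short position value = −(long value) = -₹11.67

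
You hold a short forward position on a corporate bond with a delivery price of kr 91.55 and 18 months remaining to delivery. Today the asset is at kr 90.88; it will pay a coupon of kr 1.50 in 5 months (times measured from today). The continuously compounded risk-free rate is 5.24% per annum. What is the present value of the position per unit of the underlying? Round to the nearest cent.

PV(remaining coupons) I = 1.50·e^(−0.0524·5/12) = 1.4676
Current forward F = (S − I)·e^(rT) = (90.88 − 1.4676)·e^(0.0524·18/12) = 89.4124 × 1.081772 = 96.7238
Value (long) = (F − K)·e^(−rT) = (96.7238 − 91.55) × 0.924410 = 4.7827
Short position value = −(long value) = -kr 4.78

-kr 4.78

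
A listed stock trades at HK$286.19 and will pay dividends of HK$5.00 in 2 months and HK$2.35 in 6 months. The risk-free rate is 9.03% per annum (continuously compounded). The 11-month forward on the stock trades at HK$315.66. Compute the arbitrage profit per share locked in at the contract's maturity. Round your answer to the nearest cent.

HK$12.56 per share

PV(dividends) I = 5.00·e^(−0.0903·2/12) + 2.35·e^(−0.0903·6/12) = 7.1716
Fair forward F* = (S − I)·e^(rT) = (286.19 − 7.1716)·e^0.082775 = 279.0184 × 1.086297 = 303.0969
Market HK$315.66 > fair 303.0969: forward overpriced → cash-and-carry (borrow at r, buy the stock and collect the dividends, short the forward).
Profit at T = |F_mkt − F*| = |315.66 − 303.0969| = HK$12.56 per share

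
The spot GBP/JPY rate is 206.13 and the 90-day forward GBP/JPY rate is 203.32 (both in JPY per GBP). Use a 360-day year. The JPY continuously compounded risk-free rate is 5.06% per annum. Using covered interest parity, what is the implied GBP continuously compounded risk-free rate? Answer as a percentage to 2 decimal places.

F = S·e^((r_JPY − r_GBP)T) ⇒ r_GBP = r_JPY − ln(F/S)/T
ln(203.32/206.13) = -0.013726; /(90/360) = -0.054904
r_GBP = 0.0506 + 0.054904 = 0.105504
r_GBP = 10.55%

10.55%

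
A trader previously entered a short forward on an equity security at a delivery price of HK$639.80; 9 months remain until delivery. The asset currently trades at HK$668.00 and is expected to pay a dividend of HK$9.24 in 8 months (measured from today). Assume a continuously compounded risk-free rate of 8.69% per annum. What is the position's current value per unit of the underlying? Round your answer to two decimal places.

-HK$59.85

PV(remaining dividends) I = 9.24·e^(−0.0869·8/12) = 8.7199
Current forward F = (S − I)·e^(rT) = (668.00 − 8.7199)·e^(0.0869·9/12) = 659.2801 × 1.067346 = 703.6800
Value (long) = (F − K)·e^(−rT) = (703.6800 − 639.80) × 0.936903 = 59.8494
Short position value = −(long value) = -HK$59.85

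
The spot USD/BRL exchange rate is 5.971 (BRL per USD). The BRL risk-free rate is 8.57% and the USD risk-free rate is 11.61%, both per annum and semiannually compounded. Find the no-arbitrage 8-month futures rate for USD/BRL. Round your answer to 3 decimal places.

5.857

By covered interest parity, F = S · (1+r_BRL/2)^(2T) / (1+r_USD/2)^(2T)
= 5.971 × 1.057538 / 1.078139 = 5.971 × 0.980892
F = 5.857 BRL per USD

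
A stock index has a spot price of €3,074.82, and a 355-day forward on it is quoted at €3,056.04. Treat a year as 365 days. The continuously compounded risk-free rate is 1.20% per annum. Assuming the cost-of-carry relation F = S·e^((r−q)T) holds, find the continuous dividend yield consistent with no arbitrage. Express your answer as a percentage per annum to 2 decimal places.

1.83%

From F = S·e^((r−q)T): (r − q) = ln(F/S)/T
ln(3056.04/3074.82) = ln(0.993892) = -0.006127
(r − q) = -0.006127 / (355/365) = -0.006300
q = r − ln(F/S)/T = 0.0120 + 0.006300 = 0.018300
q = 1.83%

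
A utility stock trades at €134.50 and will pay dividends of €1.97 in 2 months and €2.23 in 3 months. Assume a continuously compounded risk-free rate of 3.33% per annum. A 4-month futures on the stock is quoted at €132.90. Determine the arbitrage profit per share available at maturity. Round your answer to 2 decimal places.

€1.12 per share

PV(dividends) I = 1.97·e^(−0.0333·2/12) + 2.23·e^(−0.0333·3/12) = 4.1706
Fair futures F* = (S − I)·e^(rT) = (134.50 − 4.1706)·e^0.011100 = 130.3294 × 1.011162 = 131.7841
Market €132.90 > fair 131.7841: forward overpriced → cash-and-carry (borrow at r, buy the stock and collect the dividends, short the forward).
Profit at T = |F_mkt − F*| = |132.90 − 131.7841| = €1.12 per share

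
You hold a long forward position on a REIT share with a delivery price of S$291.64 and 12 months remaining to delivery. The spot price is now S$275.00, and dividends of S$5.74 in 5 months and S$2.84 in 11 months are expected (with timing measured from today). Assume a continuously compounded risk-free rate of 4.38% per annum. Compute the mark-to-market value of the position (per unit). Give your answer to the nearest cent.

PV(remaining dividends) I = 5.74·e^(−0.0438·5/12) + 2.84·e^(−0.0438·11/12) = 8.3644
Current forward F = (S − I)·e^(rT) = (275.00 − 8.3644)·e^(0.0438·12/12) = 266.6356 × 1.044773 = 278.5737
Value (long) = (F − K)·e^(−rT) = (278.5737 − 291.64) × 0.957145 = -12.5063
Value = -S$12.51

-S$12.51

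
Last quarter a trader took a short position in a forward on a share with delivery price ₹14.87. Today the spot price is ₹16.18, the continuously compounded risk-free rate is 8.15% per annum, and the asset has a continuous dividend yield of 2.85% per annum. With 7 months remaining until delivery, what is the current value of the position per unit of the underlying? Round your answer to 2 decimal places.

-₹1.73

Current fair forward for the remaining 7 months: F = S·e^((r − q)·T), (r − q) = 0.0815 − 0.0285 = 0.0530
F = 16.18 · e^(0.0530 × 7/12) = 16.18 × 1.031400 = 16.6881
Value of long forward = (F − K)·e^(−rT) = (16.6881 − 14.87) · e^(−0.0815·7/12)
= 1.8181 × 0.953571 = 1.73
Short position value = −(long value) = -₹1.73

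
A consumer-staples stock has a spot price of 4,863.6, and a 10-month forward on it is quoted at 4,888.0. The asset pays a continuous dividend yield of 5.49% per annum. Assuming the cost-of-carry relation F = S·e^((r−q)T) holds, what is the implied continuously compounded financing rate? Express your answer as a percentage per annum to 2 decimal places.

6.09%

From F = S·e^((r−q)T): (r − q) = ln(F/S)/T
ln(4888.0/4863.6) = ln(1.005017) = 0.005004
(r − q) = 0.005004 / (10/12) = 0.006005
r = ln(F/S)/T + q = 0.006005 + 0.0549 = 0.060905
r = 6.09%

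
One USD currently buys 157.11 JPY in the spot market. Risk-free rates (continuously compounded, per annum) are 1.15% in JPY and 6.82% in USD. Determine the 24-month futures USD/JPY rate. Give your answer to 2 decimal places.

140.27

F = S·e^((r_JPY − r_USD)T) = 157.11 · e^((0.0115 − 0.0682) × 24/12)
= 157.11 · e^-0.113400 = 157.11 × 0.892793
F = 140.27 JPY per USD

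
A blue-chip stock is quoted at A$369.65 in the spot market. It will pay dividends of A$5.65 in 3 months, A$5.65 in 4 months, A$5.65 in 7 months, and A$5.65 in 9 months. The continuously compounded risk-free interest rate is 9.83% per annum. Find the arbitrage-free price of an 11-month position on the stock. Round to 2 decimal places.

A$380.91

PV(dividends) I = 5.65·e^(−0.0983·3/12) + 5.65·e^(−0.0983·4/12) + 5.65·e^(−0.0983·7/12) + 5.65·e^(−0.0983·9/12)
I = 5.5128 + 5.4679 + 5.3351 + 5.2484 = 21.5642
F = (S − I)·e^(rT) = (369.65 − 21.5642) · e^(0.0983·11/12)
= 348.0858 · e^0.090108 = 348.0858 × 1.094292 = A$380.91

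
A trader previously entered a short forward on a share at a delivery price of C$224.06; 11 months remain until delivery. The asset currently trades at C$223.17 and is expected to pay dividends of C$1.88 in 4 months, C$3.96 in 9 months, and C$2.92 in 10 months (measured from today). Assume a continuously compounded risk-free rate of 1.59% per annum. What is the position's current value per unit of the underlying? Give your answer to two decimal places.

C$6.31

PV(remaining dividends) I = 1.88·e^(−0.0159·4/12) + 3.96·e^(−0.0159·9/12) + 2.92·e^(−0.0159·10/12) = 8.6647
Current forward F = (S − I)·e^(rT) = (223.17 − 8.6647)·e^(0.0159·11/12) = 214.5053 × 1.014682 = 217.6547
Value (long) = (F − K)·e^(−rT) = (217.6547 − 224.06) × 0.985531 = -6.3126
Short position value = −(long value) = C$6.31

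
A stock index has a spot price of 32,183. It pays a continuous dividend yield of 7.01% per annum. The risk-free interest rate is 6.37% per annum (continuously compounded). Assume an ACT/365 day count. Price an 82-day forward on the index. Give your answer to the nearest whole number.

F = S·e^((r − q)T) = 32183 · e^((0.0637 − 0.0701) × 82/365)
= 32183 · e^-0.001438 = 32183 × 0.998563
F = 32,137

32,137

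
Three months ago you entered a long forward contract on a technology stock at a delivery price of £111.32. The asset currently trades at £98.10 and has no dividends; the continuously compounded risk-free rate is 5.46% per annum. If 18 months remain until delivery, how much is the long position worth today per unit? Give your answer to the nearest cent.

-£4.47

Current fair forward for the remaining 18 months: F = S·e^(r·T), r = 0.0546
F = 98.10 · e^(0.0546 × 18/12) = 98.10 × 1.085347 = 106.4725
Value of long forward = (F − K)·e^(−rT) = (106.4725 − 111.32) · e^(−0.0546·18/12)
= -4.8475 × 0.921364 = -4.47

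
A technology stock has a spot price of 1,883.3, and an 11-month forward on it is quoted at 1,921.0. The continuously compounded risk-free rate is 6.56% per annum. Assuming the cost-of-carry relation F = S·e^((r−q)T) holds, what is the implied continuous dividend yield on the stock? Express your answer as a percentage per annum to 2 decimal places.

4.40%

From F = S·e^((r−q)T): (r − q) = ln(F/S)/T
ln(1921.0/1883.3) = ln(1.020018) = 0.019820
(r − q) = 0.019820 / (11/12) = 0.021622
q = r − ln(F/S)/T = 0.0656 − 0.021622 = 0.043978
q = 4.40%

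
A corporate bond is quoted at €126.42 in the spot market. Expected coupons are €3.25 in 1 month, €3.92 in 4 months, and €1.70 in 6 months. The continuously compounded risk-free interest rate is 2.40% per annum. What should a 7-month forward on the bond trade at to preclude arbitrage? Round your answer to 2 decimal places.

€119.27

PV(coupons) I = 3.25·e^(−0.0240·1/12) + 3.92·e^(−0.0240·4/12) + 1.70·e^(−0.0240·6/12)
I = 3.2435 + 3.8888 + 1.6797 = 8.8120
F = (S − I)·e^(rT) = (126.42 − 8.8120) · e^(0.0240·7/12)
= 117.6080 · e^0.014000 = 117.6080 × 1.014098 = €119.27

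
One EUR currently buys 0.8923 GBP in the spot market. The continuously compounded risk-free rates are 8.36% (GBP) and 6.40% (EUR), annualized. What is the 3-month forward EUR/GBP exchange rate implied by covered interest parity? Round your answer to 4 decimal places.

F = S·e^((r_GBP − r_EUR)T) = 0.8923 · e^((0.0836 − 0.0640) × 3/12)
= 0.8923 · e^0.004900 = 0.8923 × 1.004912
F = 0.8967 GBP per EUR

0.8967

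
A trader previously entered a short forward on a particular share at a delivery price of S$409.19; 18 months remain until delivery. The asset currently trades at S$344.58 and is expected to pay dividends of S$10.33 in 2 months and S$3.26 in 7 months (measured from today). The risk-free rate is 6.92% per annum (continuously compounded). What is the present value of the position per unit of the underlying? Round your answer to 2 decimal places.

PV(remaining dividends) I = 10.33·e^(−0.0692·2/12) + 3.26·e^(−0.0692·7/12) = 13.3426
Current forward F = (S − I)·e^(rT) = (344.58 − 13.3426)·e^(0.0692·18/12) = 331.2374 × 1.109379 = 367.4678
Value (long) = (F − K)·e^(−rT) = (367.4678 − 409.19) × 0.901406 = -37.6086
Short position value = −(long value) = S$37.61

S$37.61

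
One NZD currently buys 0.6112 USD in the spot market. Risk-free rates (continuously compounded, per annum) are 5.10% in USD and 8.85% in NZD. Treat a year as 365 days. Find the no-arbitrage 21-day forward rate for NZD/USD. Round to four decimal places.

F = S·e^((r_USD − r_NZD)T) = 0.6112 · e^((0.0510 − 0.0885) × 21/365)
= 0.6112 · e^-0.002158 = 0.6112 × 0.997844
F = 0.6099 USD per NZD

0.6099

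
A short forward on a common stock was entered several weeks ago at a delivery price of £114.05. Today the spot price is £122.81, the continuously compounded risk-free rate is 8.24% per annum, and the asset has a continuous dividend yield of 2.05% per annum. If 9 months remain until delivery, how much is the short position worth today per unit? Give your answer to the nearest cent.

-£13.72

Current fair forward for the remaining 9 months: F = S·e^((r − q)·T), (r − q) = 0.0824 − 0.0205 = 0.0619
F = 122.81 · e^(0.0619 × 9/12) = 122.81 × 1.047520 = 128.6459
Value of long forward = (F − K)·e^(−rT) = (128.6459 − 114.05) · e^(−0.0824·9/12)
= 14.5959 × 0.940071 = 13.72
Short position value = −(long value) = -£13.72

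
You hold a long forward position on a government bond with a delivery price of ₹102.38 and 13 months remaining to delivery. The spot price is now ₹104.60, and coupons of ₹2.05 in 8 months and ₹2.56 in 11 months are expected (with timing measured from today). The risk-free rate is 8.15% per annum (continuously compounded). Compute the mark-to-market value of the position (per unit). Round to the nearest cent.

₹6.55

PV(remaining coupons) I = 2.05·e^(−0.0815·8/12) + 2.56·e^(−0.0815·11/12) = 4.3173
Current forward F = (S − I)·e^(rT) = (104.60 − 4.3173)·e^(0.0815·13/12) = 100.2827 × 1.092307 = 109.5395
Value (long) = (F − K)·e^(−rT) = (109.5395 − 102.38) × 0.915494 = 6.5545
Value = ₹6.55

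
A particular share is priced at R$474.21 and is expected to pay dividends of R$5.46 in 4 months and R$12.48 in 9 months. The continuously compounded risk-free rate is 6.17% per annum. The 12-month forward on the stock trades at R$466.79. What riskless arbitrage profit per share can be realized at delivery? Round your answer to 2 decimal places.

R$19.24 per share

PV(dividends) I = 5.46·e^(−0.0617·4/12) + 12.48·e^(−0.0617·9/12) = 17.2645
Fair forward F* = (S − I)·e^(rT) = (474.21 − 17.2645)·e^0.061700 = 456.9455 × 1.063643 = 486.0269
Market R$466.79 < fair 486.0269: forward underpriced → reverse cash-and-carry (short the stock, invest proceeds at r, pay the dividends, go long the forward).
Profit at T = |F_mkt − F*| = |466.79 − 486.0269| = R$19.24 per share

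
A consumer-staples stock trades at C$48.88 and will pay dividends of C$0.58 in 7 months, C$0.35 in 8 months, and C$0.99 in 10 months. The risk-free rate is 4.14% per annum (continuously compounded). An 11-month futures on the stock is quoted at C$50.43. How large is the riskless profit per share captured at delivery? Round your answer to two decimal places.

C$1.59 per share

PV(dividends) I = 0.58·e^(−0.0414·7/12) + 0.35·e^(−0.0414·8/12) + 0.99·e^(−0.0414·10/12) = 1.8631
Fair futures F* = (S − I)·e^(rT) = (48.88 − 1.8631)·e^0.037950 = 47.0169 × 1.038679 = 48.8355
Market C$50.43 > fair 48.8355: forward overpriced → cash-and-carry (borrow at r, buy the stock and collect the dividends, short the forward).
Profit at T = |F_mkt − F*| = |50.43 − 48.8355| = C$1.59 per share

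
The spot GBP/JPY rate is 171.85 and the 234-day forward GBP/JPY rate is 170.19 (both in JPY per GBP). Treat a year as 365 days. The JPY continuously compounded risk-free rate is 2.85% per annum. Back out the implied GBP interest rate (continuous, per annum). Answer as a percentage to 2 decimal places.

F = S·e^((r_JPY − r_GBP)T) ⇒ r_GBP = r_JPY − ln(F/S)/T
ln(170.19/171.85) = -0.009707; /(234/365) = -0.015141
r_GBP = 0.0285 + 0.015141 = 0.043641
r_GBP = 4.36%

4.36%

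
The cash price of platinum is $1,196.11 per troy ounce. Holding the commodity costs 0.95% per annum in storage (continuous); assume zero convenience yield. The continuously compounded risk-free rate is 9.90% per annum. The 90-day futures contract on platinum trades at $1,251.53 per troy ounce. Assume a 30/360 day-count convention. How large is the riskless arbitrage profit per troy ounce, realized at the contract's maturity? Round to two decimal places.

$22.53 per troy ounce

Fair futures: F* = S·e^(carry·T), with carry = (r + u) = 0.0990 + 0.0095 = 0.1085
F* = 1196.11 · e^(0.1085 × 90/360) = 1196.11 · e^0.02712500 = 1196.11 × 1.02749623 = $1228.9985
Market $1251.53 > fair $1228.9985: forward overpriced → cash-and-carry (buy spot, short the forward).
At maturity, profit = |F_mkt − F*| = |1251.53 − 1228.9985| = $22.53 per troy ounce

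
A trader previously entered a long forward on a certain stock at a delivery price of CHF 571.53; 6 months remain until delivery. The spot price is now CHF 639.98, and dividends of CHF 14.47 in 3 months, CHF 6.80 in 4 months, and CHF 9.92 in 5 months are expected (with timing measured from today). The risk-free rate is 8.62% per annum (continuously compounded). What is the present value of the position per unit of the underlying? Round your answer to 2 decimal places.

PV(remaining dividends) I = 14.47·e^(−0.0862·3/12) + 6.80·e^(−0.0862·4/12) + 9.92·e^(−0.0862·5/12) = 30.3389
Current forward F = (S − I)·e^(rT) = (639.98 − 30.3389)·e^(0.0862·6/12) = 609.6411 × 1.044042 = 636.4909
Value (long) = (F − K)·e^(−rT) = (636.4909 − 571.53) × 0.957816 = 62.2206
Value = CHF 62.22

CHF 62.22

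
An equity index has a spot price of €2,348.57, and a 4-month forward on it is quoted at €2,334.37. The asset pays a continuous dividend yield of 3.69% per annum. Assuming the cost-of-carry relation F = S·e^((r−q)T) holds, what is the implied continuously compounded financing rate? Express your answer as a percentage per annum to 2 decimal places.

From F = S·e^((r−q)T): (r − q) = ln(F/S)/T
ln(2334.37/2348.57) = ln(0.993954) = -0.006064
(r − q) = -0.006064 / (4/12) = -0.018192
r = ln(F/S)/T + q = -0.018192 + 0.0369 = 0.018708
r = 1.87%

1.87%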